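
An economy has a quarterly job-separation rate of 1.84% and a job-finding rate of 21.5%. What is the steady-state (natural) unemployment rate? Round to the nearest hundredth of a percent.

Steady-state unemployment rate ≈ 7.88%.

At steady state the flows balance: s·E = f·U, so U/(E+U) = s/(s+f).
u* = 1.84 / (1.84 + 21.5) = 1.84 / 23.34 = 7.88%.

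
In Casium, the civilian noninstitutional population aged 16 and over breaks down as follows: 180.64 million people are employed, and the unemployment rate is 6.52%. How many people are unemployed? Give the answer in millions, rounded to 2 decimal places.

About 12.60 million are unemployed.

Let U be the number unemployed. The labor force is E + U, and U/(E+U) = 0.0652.
So U = 0.0652 × 180.64 / (1 − 0.0652) = 11.7777 / 0.9348 ≈ 12.60 million.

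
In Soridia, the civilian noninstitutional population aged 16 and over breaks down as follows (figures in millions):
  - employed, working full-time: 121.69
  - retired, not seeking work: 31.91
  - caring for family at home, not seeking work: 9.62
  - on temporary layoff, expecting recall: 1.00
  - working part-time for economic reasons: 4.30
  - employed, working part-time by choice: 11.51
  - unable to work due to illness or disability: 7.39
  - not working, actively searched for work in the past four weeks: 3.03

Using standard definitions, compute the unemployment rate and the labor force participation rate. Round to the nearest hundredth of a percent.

Unemployment rate ≈ 2.85%; labor force participation rate ≈ 74.31%.

Employed = 121.69 + 4.30 + 11.51 = 137.50 million (anyone who worked, including part-time for economic reasons, counts as employed).
Unemployed = 1.00 + 3.03 = 4.03 million (jobless and actively searching, or on temporary layoff).
Labor force = 137.50 + 4.03 = 141.53 million.
Not in labor force = 31.91 + 9.62 + 7.39 = 48.92 million (those not working and not actively searching are outside the labor force).
Civilian working-age population = 141.53 + 48.92 = 190.45 million.
Unemployment rate = 4.03 / 141.53 = 2.85%.
Labor force participation rate = 141.53 / 190.45 = 74.31%.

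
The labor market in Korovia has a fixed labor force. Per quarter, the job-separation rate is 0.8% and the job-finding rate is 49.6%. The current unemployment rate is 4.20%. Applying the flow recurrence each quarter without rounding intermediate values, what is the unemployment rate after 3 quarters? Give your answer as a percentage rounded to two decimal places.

With a fixed labor force, u_{t+1} = u_t + s·(1−u_t) − f·u_t = u_t·(1−s−f) + s.
Here 1−s−f = 0.496 and s = 0.008.
u_1 = 0.042000 × 0.496 + 0.008 = 0.028832.
u_2 = 0.028832 × 0.496 + 0.008 = 0.022301.
u_3 = 0.022301 × 0.496 + 0.008 = 0.019061.

Unemployment rate after three quarters ≈ 1.91%.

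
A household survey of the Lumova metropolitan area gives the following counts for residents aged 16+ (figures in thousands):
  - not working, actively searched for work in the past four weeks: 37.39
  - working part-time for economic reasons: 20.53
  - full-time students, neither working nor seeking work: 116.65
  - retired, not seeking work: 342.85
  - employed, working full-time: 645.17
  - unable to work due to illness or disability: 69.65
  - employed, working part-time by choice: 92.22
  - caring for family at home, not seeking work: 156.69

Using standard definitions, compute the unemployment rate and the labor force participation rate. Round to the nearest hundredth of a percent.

Employed = 20.53 + 645.17 + 92.22 = 757.92 thousand (anyone who worked, including part-time for economic reasons, counts as employed).
Unemployed = 37.39 thousand.
Labor force = 757.92 + 37.39 = 795.31 thousand.
Not in labor force = 116.65 + 342.85 + 69.65 + 156.69 = 685.84 thousand (those not working and not actively searching are outside the labor force).
Civilian working-age population = 795.31 + 685.84 = 1,481.15 thousand.
Unemployment rate = 37.39 / 795.31 = 4.70%.
Labor force participation rate = 795.31 / 1,481.15 = 53.70%.

Unemployment rate ≈ 4.70%; labor force participation rate ≈ 53.70%.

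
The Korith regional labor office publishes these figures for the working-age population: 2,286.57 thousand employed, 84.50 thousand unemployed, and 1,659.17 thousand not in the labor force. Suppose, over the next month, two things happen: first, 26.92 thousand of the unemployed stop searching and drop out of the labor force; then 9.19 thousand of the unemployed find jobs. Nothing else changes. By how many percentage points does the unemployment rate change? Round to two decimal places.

The unemployment rate changes by −1.50 percentage points.

Initially, labor force = 2,286.57 + 84.50 = 2,371.07 thousand, so u = 84.50/2,371.07 = 3.56%.
After the first change, unemployed and labor force both fall by 26.92 → E = 2,286.57, U = 57.58, labor force = 2,344.15 thousand.
After the second change, unemployed falls and employed rises by 9.19; labor force unchanged → E = 2,295.76, U = 48.39, labor force = 2,344.15 thousand.
New unemployment rate = 48.39 / 2,344.15 = 2.06%.
Change = 2.06% − 3.56% = −1.50 percentage points.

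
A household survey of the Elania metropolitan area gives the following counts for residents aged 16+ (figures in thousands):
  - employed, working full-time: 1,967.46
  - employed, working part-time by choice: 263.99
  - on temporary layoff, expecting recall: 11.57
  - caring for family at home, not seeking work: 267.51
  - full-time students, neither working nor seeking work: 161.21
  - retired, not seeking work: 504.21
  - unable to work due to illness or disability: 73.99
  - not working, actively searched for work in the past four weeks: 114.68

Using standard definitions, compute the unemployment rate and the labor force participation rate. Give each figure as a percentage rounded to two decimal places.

Unemployment rate ≈ 5.35%; labor force participation rate ≈ 70.07%.

Employed = 1,967.46 + 263.99 = 2,231.45 thousand.
Unemployed = 11.57 + 114.68 = 126.25 thousand (jobless and actively searching, or on temporary layoff).
Labor force = 2,231.45 + 126.25 = 2,357.70 thousand.
Not in labor force = 267.51 + 161.21 + 504.21 + 73.99 = 1,006.92 thousand (those not working and not actively searching are outside the labor force).
Civilian working-age population = 2,357.70 + 1,006.92 = 3,364.62 thousand.
Unemployment rate = 126.25 / 2,357.70 = 5.35%.
Labor force participation rate = 2,357.70 / 3,364.62 = 70.07%.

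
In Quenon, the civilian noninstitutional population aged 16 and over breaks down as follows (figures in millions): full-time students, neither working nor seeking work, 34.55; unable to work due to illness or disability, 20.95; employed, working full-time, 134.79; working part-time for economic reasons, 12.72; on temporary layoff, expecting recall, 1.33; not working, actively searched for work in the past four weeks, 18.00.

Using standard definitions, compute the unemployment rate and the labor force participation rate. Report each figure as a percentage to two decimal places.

Unemployment rate ≈ 11.59%; labor force participation rate ≈ 75.04%.

Employed = 134.79 + 12.72 = 147.51 million (anyone who worked, including part-time for economic reasons, counts as employed).
Unemployed = 1.33 + 18.00 = 19.33 million (jobless and actively searching, or on temporary layoff).
Labor force = 147.51 + 19.33 = 166.84 million.
Not in labor force = 34.55 + 20.95 = 55.50 million (those not working and not actively searching are outside the labor force).
Civilian working-age population = 166.84 + 55.50 = 222.34 million.
Unemployment rate = 19.33 / 166.84 = 11.59%.
Labor force participation rate = 166.84 / 222.34 = 75.04%.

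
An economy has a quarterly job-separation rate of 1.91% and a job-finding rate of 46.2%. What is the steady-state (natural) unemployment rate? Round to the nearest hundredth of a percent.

Steady-state unemployment rate ≈ 3.97%.

At steady state the flows balance: s·E = f·U, so U/(E+U) = s/(s+f).
u* = 1.91 / (1.91 + 46.2) = 1.91 / 48.11 = 3.97%.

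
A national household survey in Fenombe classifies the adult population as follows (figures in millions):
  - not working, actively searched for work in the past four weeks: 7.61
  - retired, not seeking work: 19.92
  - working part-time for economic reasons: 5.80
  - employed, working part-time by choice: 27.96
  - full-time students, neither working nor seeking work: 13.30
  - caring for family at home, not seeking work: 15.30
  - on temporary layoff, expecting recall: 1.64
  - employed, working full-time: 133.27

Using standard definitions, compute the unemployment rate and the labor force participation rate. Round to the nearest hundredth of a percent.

Unemployment rate ≈ 5.25%; labor force participation rate ≈ 78.42%.

Employed = 5.80 + 27.96 + 133.27 = 167.03 million (anyone who worked, including part-time for economic reasons, counts as employed).
Unemployed = 7.61 + 1.64 = 9.25 million (jobless and actively searching, or on temporary layoff).
Labor force = 167.03 + 9.25 = 176.28 million.
Not in labor force = 19.92 + 13.30 + 15.30 = 48.52 million (those not working and not actively searching are outside the labor force).
Civilian working-age population = 176.28 + 48.52 = 224.80 million.
Unemployment rate = 9.25 / 176.28 = 5.25%.
Labor force participation rate = 176.28 / 224.80 = 78.42%.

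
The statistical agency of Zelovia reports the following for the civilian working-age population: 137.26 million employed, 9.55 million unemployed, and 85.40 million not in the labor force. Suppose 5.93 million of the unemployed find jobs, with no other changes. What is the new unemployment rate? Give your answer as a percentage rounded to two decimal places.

New unemployment rate ≈ 2.47%.

Initially, labor force = 137.26 + 9.55 = 146.81 million, so u = 9.55/146.81 = 6.51%.
After the change, unemployed falls and employed rises by 5.93; labor force unchanged → E = 143.19, U = 3.62, labor force = 146.81 million.
New unemployment rate = 3.62 / 146.81 = 2.47%.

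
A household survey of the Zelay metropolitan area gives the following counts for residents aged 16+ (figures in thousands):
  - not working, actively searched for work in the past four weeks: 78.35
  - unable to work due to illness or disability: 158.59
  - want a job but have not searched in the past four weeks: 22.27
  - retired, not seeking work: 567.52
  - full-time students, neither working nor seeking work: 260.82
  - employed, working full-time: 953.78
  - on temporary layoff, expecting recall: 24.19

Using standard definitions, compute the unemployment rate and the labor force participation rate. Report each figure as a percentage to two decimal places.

Employed = 953.78 thousand.
Unemployed = 78.35 + 24.19 = 102.54 thousand (jobless and actively searching, or on temporary layoff).
Labor force = 953.78 + 102.54 = 1,056.32 thousand.
Not in labor force = 158.59 + 22.27 + 567.52 + 260.82 = 1,009.20 thousand (those not working and not actively searching are outside the labor force — including those who want a job but have given up searching).
Civilian working-age population = 1,056.32 + 1,009.20 = 2,065.52 thousand.
Unemployment rate = 102.54 / 1,056.32 = 9.71%.
Labor force participation rate = 1,056.32 / 2,065.52 = 51.14%.

Unemployment rate ≈ 9.71%; labor force participation rate ≈ 51.14%.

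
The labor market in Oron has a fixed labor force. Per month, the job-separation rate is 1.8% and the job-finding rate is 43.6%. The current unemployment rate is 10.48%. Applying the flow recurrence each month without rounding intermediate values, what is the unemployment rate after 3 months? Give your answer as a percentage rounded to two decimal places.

With a fixed labor force, u_{t+1} = u_t + s·(1−u_t) − f·u_t = u_t·(1−s−f) + s.
Here 1−s−f = 0.546 and s = 0.018.
u_1 = 0.104800 × 0.546 + 0.018 = 0.075221.
u_2 = 0.075221 × 0.546 + 0.018 = 0.059071.
u_3 = 0.059071 × 0.546 + 0.018 = 0.050253.

Unemployment rate after three months ≈ 5.03%.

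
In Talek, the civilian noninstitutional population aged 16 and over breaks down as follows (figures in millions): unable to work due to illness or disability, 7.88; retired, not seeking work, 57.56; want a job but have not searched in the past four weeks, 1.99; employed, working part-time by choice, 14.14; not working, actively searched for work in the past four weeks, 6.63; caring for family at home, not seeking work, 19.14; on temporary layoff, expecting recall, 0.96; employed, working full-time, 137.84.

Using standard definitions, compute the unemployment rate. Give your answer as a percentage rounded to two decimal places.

Unemployment rate ≈ 4.76%.

Employed = 14.14 + 137.84 = 151.98 million.
Unemployed = 6.63 + 0.96 = 7.59 million (jobless and actively searching, or on temporary layoff).
Labor force = 151.98 + 7.59 = 159.57 million.
Unemployment rate = 7.59 / 159.57 = 4.76%.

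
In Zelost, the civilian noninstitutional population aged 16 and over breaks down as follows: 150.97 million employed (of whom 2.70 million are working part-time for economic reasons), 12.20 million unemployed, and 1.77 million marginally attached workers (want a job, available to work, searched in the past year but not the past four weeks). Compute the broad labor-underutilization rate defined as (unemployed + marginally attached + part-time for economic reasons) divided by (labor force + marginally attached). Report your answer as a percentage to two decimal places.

Labor force = 150.97 + 12.20 = 163.17 million.
Numerator = 12.20 + 1.77 + 2.70 = 16.67 million.
Denominator = 163.17 + 1.77 = 164.94 million.
Broad rate = 16.67 / 164.94 = 10.11%.

Broad underutilization rate ≈ 10.11%.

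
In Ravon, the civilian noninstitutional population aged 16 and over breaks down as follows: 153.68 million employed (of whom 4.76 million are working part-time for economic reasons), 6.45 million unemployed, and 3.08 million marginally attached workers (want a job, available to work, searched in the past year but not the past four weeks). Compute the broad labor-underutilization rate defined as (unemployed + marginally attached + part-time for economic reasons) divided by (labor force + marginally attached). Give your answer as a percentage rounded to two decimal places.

Labor force = 153.68 + 6.45 = 160.13 million.
Numerator = 6.45 + 3.08 + 4.76 = 14.29 million.
Denominator = 160.13 + 3.08 = 163.21 million.
Broad rate = 14.29 / 163.21 = 8.76%.

Broad underutilization rate ≈ 8.76%.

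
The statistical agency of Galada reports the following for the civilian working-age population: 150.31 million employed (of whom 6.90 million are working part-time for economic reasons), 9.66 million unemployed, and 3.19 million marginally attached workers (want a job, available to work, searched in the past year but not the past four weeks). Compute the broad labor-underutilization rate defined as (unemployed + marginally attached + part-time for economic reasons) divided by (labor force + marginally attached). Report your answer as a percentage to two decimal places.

Labor force = 150.31 + 9.66 = 159.97 million.
Numerator = 9.66 + 3.19 + 6.90 = 19.75 million.
Denominator = 159.97 + 3.19 = 163.16 million.
Broad rate = 19.75 / 163.16 = 12.10%.

Broad underutilization rate ≈ 12.10%.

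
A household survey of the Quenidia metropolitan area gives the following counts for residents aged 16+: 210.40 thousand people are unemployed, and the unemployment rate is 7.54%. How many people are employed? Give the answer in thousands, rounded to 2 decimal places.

Labor force = U / u = 210.40 / 0.0754 ≈ 2,790.45 thousand.
Employed = labor force − unemployed = 2,790.45 − 210.40 = 2,580.05 thousand.

About 2,580.05 thousand are employed.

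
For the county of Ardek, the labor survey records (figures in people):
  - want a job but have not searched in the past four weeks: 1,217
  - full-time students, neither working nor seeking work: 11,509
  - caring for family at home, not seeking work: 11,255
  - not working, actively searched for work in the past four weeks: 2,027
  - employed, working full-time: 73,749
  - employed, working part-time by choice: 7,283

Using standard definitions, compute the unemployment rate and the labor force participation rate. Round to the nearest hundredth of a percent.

Employed = 73,749 + 7,283 = 81,032.
Unemployed = 2,027.
Labor force = 81,032 + 2,027 = 83,059.
Not in labor force = 1,217 + 11,509 + 11,255 = 23,981 (those not working and not actively searching are outside the labor force — including those who want a job but have given up searching).
Civilian working-age population = 83,059 + 23,981 = 107,040.
Unemployment rate = 2,027 / 83,059 = 2.44%.
Labor force participation rate = 83,059 / 107,040 = 77.60%.

Unemployment rate ≈ 2.44%; labor force participation rate ≈ 77.60%.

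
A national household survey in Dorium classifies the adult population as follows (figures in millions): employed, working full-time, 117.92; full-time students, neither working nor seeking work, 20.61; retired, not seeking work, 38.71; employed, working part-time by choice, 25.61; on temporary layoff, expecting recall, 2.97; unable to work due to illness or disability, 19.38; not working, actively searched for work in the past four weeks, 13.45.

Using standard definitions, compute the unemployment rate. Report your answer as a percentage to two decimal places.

Unemployment rate ≈ 10.27%.

Employed = 117.92 + 25.61 = 143.53 million.
Unemployed = 2.97 + 13.45 = 16.42 million (jobless and actively searching, or on temporary layoff).
Labor force = 143.53 + 16.42 = 159.95 million.
Unemployment rate = 16.42 / 159.95 = 10.27%.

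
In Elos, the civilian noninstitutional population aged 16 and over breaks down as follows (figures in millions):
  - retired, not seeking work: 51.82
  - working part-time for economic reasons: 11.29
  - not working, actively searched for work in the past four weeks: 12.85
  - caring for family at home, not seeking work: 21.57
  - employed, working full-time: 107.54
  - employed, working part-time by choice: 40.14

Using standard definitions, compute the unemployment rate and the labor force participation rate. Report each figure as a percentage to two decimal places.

Unemployment rate ≈ 7.48%; labor force participation rate ≈ 70.07%.

Employed = 11.29 + 107.54 + 40.14 = 158.97 million (anyone who worked, including part-time for economic reasons, counts as employed).
Unemployed = 12.85 million.
Labor force = 158.97 + 12.85 = 171.82 million.
Not in labor force = 51.82 + 21.57 = 73.39 million (those not working and not actively searching are outside the labor force).
Civilian working-age population = 171.82 + 73.39 = 245.21 million.
Unemployment rate = 12.85 / 171.82 = 7.48%.
Labor force participation rate = 171.82 / 245.21 = 70.07%.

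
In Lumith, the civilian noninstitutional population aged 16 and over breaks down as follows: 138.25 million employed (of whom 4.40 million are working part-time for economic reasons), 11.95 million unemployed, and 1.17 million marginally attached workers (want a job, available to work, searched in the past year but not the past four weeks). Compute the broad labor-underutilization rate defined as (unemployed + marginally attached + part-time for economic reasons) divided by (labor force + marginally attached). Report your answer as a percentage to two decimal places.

Broad underutilization rate ≈ 11.57%.

Labor force = 138.25 + 11.95 = 150.20 million.
Numerator = 11.95 + 1.17 + 4.40 = 17.52 million.
Denominator = 150.20 + 1.17 = 151.37 million.
Broad rate = 17.52 / 151.37 = 11.57%.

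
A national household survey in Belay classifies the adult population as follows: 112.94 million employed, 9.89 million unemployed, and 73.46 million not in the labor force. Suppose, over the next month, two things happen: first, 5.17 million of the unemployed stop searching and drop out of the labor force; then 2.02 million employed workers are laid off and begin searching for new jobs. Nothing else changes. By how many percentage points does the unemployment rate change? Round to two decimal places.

The unemployment rate changes by −2.32 percentage points.

Initially, labor force = 112.94 + 9.89 = 122.83 million, so u = 9.89/122.83 = 8.05%.
After the first change, unemployed and labor force both fall by 5.17 → E = 112.94, U = 4.72, labor force = 117.66 million.
After the second change, employed falls and unemployed rises by 2.02; labor force unchanged → E = 110.92, U = 6.74, labor force = 117.66 million.
New unemployment rate = 6.74 / 117.66 = 5.73%.
Change = 5.73% − 8.05% = −2.32 percentage points.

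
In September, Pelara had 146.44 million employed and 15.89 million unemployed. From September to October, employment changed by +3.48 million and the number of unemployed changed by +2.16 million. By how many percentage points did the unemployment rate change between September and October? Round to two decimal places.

September: labor force = 146.44 + 15.89 = 162.33; u = 15.89/162.33 = 9.79%.
October: labor force = 149.92 + 18.05 = 167.97; u = 18.05/167.97 = 10.75%.
Change = 10.75% − 9.79% = +0.96 pp.

The unemployment rate changed by +0.96 percentage points.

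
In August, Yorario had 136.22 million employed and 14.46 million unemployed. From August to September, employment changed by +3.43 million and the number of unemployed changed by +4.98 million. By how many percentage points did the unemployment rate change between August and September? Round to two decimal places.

August: labor force = 136.22 + 14.46 = 150.68; u = 14.46/150.68 = 9.60%.
September: labor force = 139.65 + 19.44 = 159.09; u = 19.44/159.09 = 12.22%.
Change = 12.22% − 9.60% = +2.62 pp.

The unemployment rate changed by +2.62 percentage points.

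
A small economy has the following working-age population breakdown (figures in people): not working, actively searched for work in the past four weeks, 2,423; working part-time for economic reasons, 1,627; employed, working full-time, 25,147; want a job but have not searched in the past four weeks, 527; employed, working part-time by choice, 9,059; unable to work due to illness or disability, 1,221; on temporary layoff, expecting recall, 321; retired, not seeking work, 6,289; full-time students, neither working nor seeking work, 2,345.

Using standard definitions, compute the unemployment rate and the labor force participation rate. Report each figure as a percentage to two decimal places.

Unemployment rate ≈ 7.11%; labor force participation rate ≈ 78.79%.

Employed = 1,627 + 25,147 + 9,059 = 35,833 (anyone who worked, including part-time for economic reasons, counts as employed).
Unemployed = 2,423 + 321 = 2,744 (jobless and actively searching, or on temporary layoff).
Labor force = 35,833 + 2,744 = 38,577.
Not in labor force = 527 + 1,221 + 6,289 + 2,345 = 10,382 (those not working and not actively searching are outside the labor force — including those who want a job but have given up searching).
Civilian working-age population = 38,577 + 10,382 = 48,959.
Unemployment rate = 2,744 / 38,577 = 7.11%.
Labor force participation rate = 38,577 / 48,959 = 78.79%.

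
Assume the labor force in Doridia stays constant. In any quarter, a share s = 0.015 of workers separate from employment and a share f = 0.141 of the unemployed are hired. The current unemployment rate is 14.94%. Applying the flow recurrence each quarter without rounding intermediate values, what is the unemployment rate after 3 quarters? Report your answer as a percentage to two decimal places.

Unemployment rate after three quarters ≈ 12.82%.

With a fixed labor force, u_{t+1} = u_t + s·(1−u_t) − f·u_t = u_t·(1−s−f) + s.
Here 1−s−f = 0.844 and s = 0.015.
u_1 = 0.149400 × 0.844 + 0.015 = 0.141094.
u_2 = 0.141094 × 0.844 + 0.015 = 0.134083.
u_3 = 0.134083 × 0.844 + 0.015 = 0.128166.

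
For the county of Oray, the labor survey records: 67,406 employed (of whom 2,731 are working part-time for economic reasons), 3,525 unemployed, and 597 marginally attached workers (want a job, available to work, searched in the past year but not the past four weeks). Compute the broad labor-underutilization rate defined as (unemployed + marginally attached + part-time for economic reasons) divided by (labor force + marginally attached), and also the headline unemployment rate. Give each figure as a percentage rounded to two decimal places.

Labor force = 67,406 + 3,525 = 70,931.
Numerator = 3,525 + 597 + 2,731 = 6,853.
Denominator = 70,931 + 597 = 71,528.
Broad rate = 6,853 / 71,528 = 9.58%.
Headline unemployment rate = 3,525 / 70,931 = 4.97%.

Broad underutilization rate ≈ 9.58%; headline unemployment rate ≈ 4.97%.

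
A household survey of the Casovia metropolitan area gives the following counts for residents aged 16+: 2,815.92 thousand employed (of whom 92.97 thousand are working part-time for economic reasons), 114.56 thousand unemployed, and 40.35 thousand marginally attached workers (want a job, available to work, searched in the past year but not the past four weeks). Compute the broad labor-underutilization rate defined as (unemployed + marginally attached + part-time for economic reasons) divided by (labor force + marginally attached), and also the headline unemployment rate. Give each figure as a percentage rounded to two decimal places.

Labor force = 2,815.92 + 114.56 = 2,930.48 thousand.
Numerator = 114.56 + 40.35 + 92.97 = 247.88 thousand.
Denominator = 2,930.48 + 40.35 = 2,970.83 thousand.
Broad rate = 247.88 / 2,970.83 = 8.34%.
Headline unemployment rate = 114.56 / 2,930.48 = 3.91%.

Broad underutilization rate ≈ 8.34%; headline unemployment rate ≈ 3.91%.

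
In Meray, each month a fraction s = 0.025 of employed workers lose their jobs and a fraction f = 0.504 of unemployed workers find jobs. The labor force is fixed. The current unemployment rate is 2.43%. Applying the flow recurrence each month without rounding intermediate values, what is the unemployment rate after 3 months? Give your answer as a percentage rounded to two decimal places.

With a fixed labor force, u_{t+1} = u_t + s·(1−u_t) − f·u_t = u_t·(1−s−f) + s.
Here 1−s−f = 0.471 and s = 0.025.
u_1 = 0.024300 × 0.471 + 0.025 = 0.036445.
u_2 = 0.036445 × 0.471 + 0.025 = 0.042166.
u_3 = 0.042166 × 0.471 + 0.025 = 0.044860.

Unemployment rate after three months ≈ 4.49%.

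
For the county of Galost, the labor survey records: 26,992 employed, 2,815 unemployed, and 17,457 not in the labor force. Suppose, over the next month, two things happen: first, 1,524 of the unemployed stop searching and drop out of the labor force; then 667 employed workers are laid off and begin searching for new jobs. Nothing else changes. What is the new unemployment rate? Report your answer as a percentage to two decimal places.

New unemployment rate ≈ 6.92%.

Initially, labor force = 26,992 + 2,815 = 29,807, so u = 2,815/29,807 = 9.44%.
After the first change, unemployed and labor force both fall by 1,524 → E = 26,992, U = 1,291, labor force = 28,283.
After the second change, employed falls and unemployed rises by 667; labor force unchanged → E = 26,325, U = 1,958, labor force = 28,283.
New unemployment rate = 1,958 / 28,283 = 6.92%.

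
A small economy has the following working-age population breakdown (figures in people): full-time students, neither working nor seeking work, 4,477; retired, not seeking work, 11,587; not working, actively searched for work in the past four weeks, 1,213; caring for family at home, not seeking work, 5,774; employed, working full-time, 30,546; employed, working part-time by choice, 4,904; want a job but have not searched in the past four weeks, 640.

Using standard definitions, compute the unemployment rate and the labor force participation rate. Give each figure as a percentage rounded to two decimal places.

Unemployment rate ≈ 3.31%; labor force participation rate ≈ 61.99%.

Employed = 30,546 + 4,904 = 35,450.
Unemployed = 1,213.
Labor force = 35,450 + 1,213 = 36,663.
Not in labor force = 4,477 + 11,587 + 5,774 + 640 = 22,478 (those not working and not actively searching are outside the labor force — including those who want a job but have given up searching).
Civilian working-age population = 36,663 + 22,478 = 59,141.
Unemployment rate = 1,213 / 36,663 = 3.31%.
Labor force participation rate = 36,663 / 59,141 = 61.99%.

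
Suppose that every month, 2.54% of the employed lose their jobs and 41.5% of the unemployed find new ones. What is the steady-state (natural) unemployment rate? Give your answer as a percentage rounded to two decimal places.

Steady-state unemployment rate ≈ 5.77%.

At steady state the flows balance: s·E = f·U, so U/(E+U) = s/(s+f).
u* = 2.54 / (2.54 + 41.5) = 2.54 / 44.04 = 5.77%.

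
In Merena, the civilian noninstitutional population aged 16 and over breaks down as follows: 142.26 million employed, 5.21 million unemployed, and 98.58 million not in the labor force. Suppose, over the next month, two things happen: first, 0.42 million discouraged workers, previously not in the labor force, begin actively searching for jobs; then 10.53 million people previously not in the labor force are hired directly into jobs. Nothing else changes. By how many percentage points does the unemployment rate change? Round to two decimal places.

Initially, labor force = 142.26 + 5.21 = 147.47 million, so u = 5.21/147.47 = 3.53%.
After the first change, unemployed and labor force both rise by 0.42 → E = 142.26, U = 5.63, labor force = 147.89 million.
After the second change, employed and labor force both rise by 10.53; unemployed unchanged → E = 152.79, U = 5.63, labor force = 158.42 million.
New unemployment rate = 5.63 / 158.42 = 3.55%.
Change = 3.55% − 3.53% = +0.02 percentage points.

The unemployment rate changes by +0.02 percentage points.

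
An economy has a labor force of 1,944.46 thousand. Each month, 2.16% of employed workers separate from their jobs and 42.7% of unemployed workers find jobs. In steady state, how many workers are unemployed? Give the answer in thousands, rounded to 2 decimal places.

About 93.63 thousand are unemployed in steady state.

Steady-state unemployment rate u* = s/(s+f) = 2.16/(2.16+42.7) = 0.048150.
Unemployed = u* × labor force = 0.048150 × 1,944.46 ≈ 93.63 thousand.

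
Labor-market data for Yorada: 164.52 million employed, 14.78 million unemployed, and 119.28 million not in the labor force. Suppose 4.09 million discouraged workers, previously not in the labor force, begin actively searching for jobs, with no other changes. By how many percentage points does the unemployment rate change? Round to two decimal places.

The unemployment rate changes by +2.05 percentage points.

Initially, labor force = 164.52 + 14.78 = 179.30 million, so u = 14.78/179.30 = 8.24%.
After the change, unemployed and labor force both rise by 4.09 → E = 164.52, U = 18.87, labor force = 183.39 million.
New unemployment rate = 18.87 / 183.39 = 10.29%.
Change = 10.29% − 8.24% = +2.05 percentage points.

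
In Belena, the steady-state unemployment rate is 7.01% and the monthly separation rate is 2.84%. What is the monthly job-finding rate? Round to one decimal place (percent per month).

From u* = s/(s+f): f = s·(1−u)/u.
f = 2.84 × (1 − 0.0701) / 0.0701 = 2.6409 / 0.0701 ≈ 37.7% per month.

Job-finding rate ≈ 37.7% per month.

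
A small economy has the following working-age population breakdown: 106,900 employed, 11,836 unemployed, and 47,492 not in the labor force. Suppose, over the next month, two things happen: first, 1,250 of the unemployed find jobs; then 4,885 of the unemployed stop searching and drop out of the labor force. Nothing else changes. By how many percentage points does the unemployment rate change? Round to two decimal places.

The unemployment rate changes by −4.96 percentage points.

Initially, labor force = 106,900 + 11,836 = 118,736, so u = 11,836/118,736 = 9.97%.
After the first change, unemployed falls and employed rises by 1,250; labor force unchanged → E = 108,150, U = 10,586, labor force = 118,736.
After the second change, unemployed and labor force both fall by 4,885 → E = 108,150, U = 5,701, labor force = 113,851.
New unemployment rate = 5,701 / 113,851 = 5.01%.
Change = 5.01% − 9.97% = −4.96 percentage points.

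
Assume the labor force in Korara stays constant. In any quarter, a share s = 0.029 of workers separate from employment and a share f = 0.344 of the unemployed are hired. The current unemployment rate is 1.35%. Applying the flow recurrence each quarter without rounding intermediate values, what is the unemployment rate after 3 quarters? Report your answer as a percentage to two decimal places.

With a fixed labor force, u_{t+1} = u_t + s·(1−u_t) − f·u_t = u_t·(1−s−f) + s.
Here 1−s−f = 0.627 and s = 0.029.
u_1 = 0.013500 × 0.627 + 0.029 = 0.037464.
u_2 = 0.037464 × 0.627 + 0.029 = 0.052490.
u_3 = 0.052490 × 0.627 + 0.029 = 0.061911.

Unemployment rate after three quarters ≈ 6.19%.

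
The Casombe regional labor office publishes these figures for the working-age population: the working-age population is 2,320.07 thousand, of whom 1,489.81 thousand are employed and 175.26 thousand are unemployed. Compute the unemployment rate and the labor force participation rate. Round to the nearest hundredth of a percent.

Labor force = employed + unemployed = 1,489.81 + 175.26 = 1,665.07 thousand.
Unemployment rate = 175.26 / 1,665.07 = 10.53%.
Labor force participation rate = 1,665.07 / 2,320.07 = 71.77%.

Unemployment rate ≈ 10.53%; labor force participation rate ≈ 71.77%.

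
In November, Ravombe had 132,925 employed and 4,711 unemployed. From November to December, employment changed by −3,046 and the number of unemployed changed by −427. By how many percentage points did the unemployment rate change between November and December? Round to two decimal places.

November: labor force = 132,925 + 4,711 = 137,636; u = 4,711/137,636 = 3.42%.
December: labor force = 129,879 + 4,284 = 134,163; u = 4,284/134,163 = 3.19%.
Change = 3.19% − 3.42% = −0.23 pp.

The unemployment rate changed by −0.23 percentage points.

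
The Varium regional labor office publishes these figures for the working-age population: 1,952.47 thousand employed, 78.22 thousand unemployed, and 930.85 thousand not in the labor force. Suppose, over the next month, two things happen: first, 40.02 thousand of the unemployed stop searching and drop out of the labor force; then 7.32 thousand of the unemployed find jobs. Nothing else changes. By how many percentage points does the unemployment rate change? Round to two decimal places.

Initially, labor force = 1,952.47 + 78.22 = 2,030.69 thousand, so u = 78.22/2,030.69 = 3.85%.
After the first change, unemployed and labor force both fall by 40.02 → E = 1,952.47, U = 38.20, labor force = 1,990.67 thousand.
After the second change, unemployed falls and employed rises by 7.32; labor force unchanged → E = 1,959.79, U = 30.88, labor force = 1,990.67 thousand.
New unemployment rate = 30.88 / 1,990.67 = 1.55%.
Change = 1.55% − 3.85% = −2.30 percentage points.

The unemployment rate changes by −2.30 percentage points.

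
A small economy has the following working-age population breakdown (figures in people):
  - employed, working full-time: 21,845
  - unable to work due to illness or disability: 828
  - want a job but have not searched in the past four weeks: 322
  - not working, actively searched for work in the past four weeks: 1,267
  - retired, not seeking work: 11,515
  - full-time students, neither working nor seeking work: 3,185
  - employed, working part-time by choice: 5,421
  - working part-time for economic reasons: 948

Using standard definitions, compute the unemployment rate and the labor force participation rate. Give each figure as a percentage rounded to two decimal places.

Unemployment rate ≈ 4.30%; labor force participation rate ≈ 65.03%.

Employed = 21,845 + 5,421 + 948 = 28,214 (anyone who worked, including part-time for economic reasons, counts as employed).
Unemployed = 1,267.
Labor force = 28,214 + 1,267 = 29,481.
Not in labor force = 828 + 322 + 11,515 + 3,185 = 15,850 (those not working and not actively searching are outside the labor force — including those who want a job but have given up searching).
Civilian working-age population = 29,481 + 15,850 = 45,331.
Unemployment rate = 1,267 / 29,481 = 4.30%.
Labor force participation rate = 29,481 / 45,331 = 65.03%.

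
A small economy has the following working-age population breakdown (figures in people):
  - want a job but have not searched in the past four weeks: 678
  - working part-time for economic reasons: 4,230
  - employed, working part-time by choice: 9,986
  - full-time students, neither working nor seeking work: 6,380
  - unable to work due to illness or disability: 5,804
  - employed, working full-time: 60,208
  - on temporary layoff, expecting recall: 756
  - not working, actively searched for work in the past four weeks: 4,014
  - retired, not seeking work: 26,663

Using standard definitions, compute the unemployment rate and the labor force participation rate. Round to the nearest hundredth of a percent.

Employed = 4,230 + 9,986 + 60,208 = 74,424 (anyone who worked, including part-time for economic reasons, counts as employed).
Unemployed = 756 + 4,014 = 4,770 (jobless and actively searching, or on temporary layoff).
Labor force = 74,424 + 4,770 = 79,194.
Not in labor force = 678 + 6,380 + 5,804 + 26,663 = 39,525 (those not working and not actively searching are outside the labor force — including those who want a job but have given up searching).
Civilian working-age population = 79,194 + 39,525 = 118,719.
Unemployment rate = 4,770 / 79,194 = 6.02%.
Labor force participation rate = 79,194 / 118,719 = 66.71%.

Unemployment rate ≈ 6.02%; labor force participation rate ≈ 66.71%.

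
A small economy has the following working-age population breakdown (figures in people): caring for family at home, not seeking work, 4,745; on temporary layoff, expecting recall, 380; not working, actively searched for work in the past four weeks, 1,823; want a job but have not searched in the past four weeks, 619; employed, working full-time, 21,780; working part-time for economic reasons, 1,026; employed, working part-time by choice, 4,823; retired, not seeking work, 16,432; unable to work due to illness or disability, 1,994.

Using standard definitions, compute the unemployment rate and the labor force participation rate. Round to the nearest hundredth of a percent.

Employed = 21,780 + 1,026 + 4,823 = 27,629 (anyone who worked, including part-time for economic reasons, counts as employed).
Unemployed = 380 + 1,823 = 2,203 (jobless and actively searching, or on temporary layoff).
Labor force = 27,629 + 2,203 = 29,832.
Not in labor force = 4,745 + 619 + 16,432 + 1,994 = 23,790 (those not working and not actively searching are outside the labor force — including those who want a job but have given up searching).
Civilian working-age population = 29,832 + 23,790 = 53,622.
Unemployment rate = 2,203 / 29,832 = 7.38%.
Labor force participation rate = 29,832 / 53,622 = 55.63%.

Unemployment rate ≈ 7.38%; labor force participation rate ≈ 55.63%.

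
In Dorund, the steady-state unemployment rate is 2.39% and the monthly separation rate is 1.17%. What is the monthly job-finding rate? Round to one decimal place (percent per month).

From u* = s/(s+f): f = s·(1−u)/u.
f = 1.17 × (1 − 0.0239) / 0.0239 = 1.1420 / 0.0239 ≈ 47.8% per month.

Job-finding rate ≈ 47.8% per month.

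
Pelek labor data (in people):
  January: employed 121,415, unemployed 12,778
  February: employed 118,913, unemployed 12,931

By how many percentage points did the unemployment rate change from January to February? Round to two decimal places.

The unemployment rate changed by +0.29 percentage points.

January: labor force = 121,415 + 12,778 = 134,193; u = 12,778/134,193 = 9.52%.
February: labor force = 118,913 + 12,931 = 131,844; u = 12,931/131,844 = 9.81%.
Change = 9.81% − 9.52% = +0.29 pp.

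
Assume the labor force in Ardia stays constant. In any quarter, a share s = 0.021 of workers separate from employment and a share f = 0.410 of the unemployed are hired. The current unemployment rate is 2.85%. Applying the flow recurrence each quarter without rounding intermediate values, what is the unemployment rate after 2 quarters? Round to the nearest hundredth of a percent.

With a fixed labor force, u_{t+1} = u_t + s·(1−u_t) − f·u_t = u_t·(1−s−f) + s.
Here 1−s−f = 0.569 and s = 0.021.
u_1 = 0.028500 × 0.569 + 0.021 = 0.037216.
u_2 = 0.037216 × 0.569 + 0.021 = 0.042176.

Unemployment rate after two quarters ≈ 4.22%.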